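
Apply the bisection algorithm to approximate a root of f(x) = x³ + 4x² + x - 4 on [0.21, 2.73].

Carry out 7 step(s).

f(x) = x³ + 4x² + x - 4
Initial interval: [0.21, 2.73]

Iteration 1:
  c_1 = (0.210000 + 2.730000)/2 = 1.470000
  f(c_1) = f(1.470000) = 9.290123
  f(a) × f(c) < 0, new interval: [0.210000, 1.470000]
Iteration 2:
  c_2 = (0.210000 + 1.470000)/2 = 0.840000
  f(c_2) = f(0.840000) = 0.255104
  f(a) × f(c) < 0, new interval: [0.210000, 0.840000]
Iteration 3:
  c_3 = (0.210000 + 0.840000)/2 = 0.525000
  f(c_3) = f(0.525000) = -2.227797
  f(a) × f(c) ≥ 0, new interval: [0.525000, 0.840000]
Iteration 4:
  c_4 = (0.525000 + 0.840000)/2 = 0.682500
  f(c_4) = f(0.682500) = -1.136362
  f(a) × f(c) ≥ 0, new interval: [0.682500, 0.840000]
Iteration 5:
  c_5 = (0.682500 + 0.840000)/2 = 0.761250
  f(c_5) = f(0.761250) = -0.479598
  f(a) × f(c) ≥ 0, new interval: [0.761250, 0.840000]
Iteration 6:
  c_6 = (0.761250 + 0.840000)/2 = 0.800625
  f(c_6) = f(0.800625) = -0.122172
  f(a) × f(c) ≥ 0, new interval: [0.800625, 0.840000]
Iteration 7:
  c_7 = (0.800625 + 0.840000)/2 = 0.820312
  f(c_7) = f(0.820312) = 0.063962
  f(a) × f(c) < 0, new interval: [0.800625, 0.820312]

After 7 iteration(s), the approximation is c_7 = 0.820312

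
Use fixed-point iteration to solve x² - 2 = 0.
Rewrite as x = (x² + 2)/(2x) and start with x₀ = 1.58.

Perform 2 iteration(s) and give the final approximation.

Equation: x² - 2 = 0
Fixed-point form: x = (x² + 2)/(2x)
x₀ = 1.58

x_1 = g(1.580000) = 1.422911
x_2 = g(1.422911) = 1.414240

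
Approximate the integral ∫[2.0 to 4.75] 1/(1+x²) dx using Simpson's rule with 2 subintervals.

f(x) = 1/(1+x²)
a = 2.0, b = 4.75, n = 2
h = (b - a)/n = 1.375000

Simpson's rule: (h/3)[f(x₀) + 4f(x₁) + 2f(x₂) + ... + f(xₙ)]

x_0 = 2.0000, f(x_0) = 0.200000, coefficient = 1
x_1 = 3.3750, f(x_1) = 0.080706, coefficient = 4
x_2 = 4.7500, f(x_2) = 0.042440, coefficient = 1

I ≈ (1.375000/3) × 0.565265 = 0.259080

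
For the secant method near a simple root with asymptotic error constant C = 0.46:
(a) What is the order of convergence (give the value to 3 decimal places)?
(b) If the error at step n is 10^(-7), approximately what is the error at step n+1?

(a) Secant method has superlinear convergence with order φ = (1+√5)/2 ≈ 1.618.
    This means |e_{n+1}| ≈ C|e_n|^1.618.

(b) With |e_n| = 10^(-7) and C = 0.46:
    |e_{n+1}| ≈ 0.46 × (10^(-7))^1.618 = 0.46 × 10^(-11.33)

(a) ≈ 1.618 (golden ratio); (b) |e_{n+1}| ≈ 2.170e-12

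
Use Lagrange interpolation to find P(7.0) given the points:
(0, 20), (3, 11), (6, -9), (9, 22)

Lagrange interpolation formula:
P(x) = Σ yᵢ × Lᵢ(x)
where Lᵢ(x) = Π_{j≠i} (x - xⱼ)/(xᵢ - xⱼ)

L_0(7.0) = (7.0 - 3)/(0 - 3) × (7.0 - 6)/(0 - 6) × (7.0 - 9)/(0 - 9) = 0.049383
L_1(7.0) = (7.0 - 0)/(3 - 0) × (7.0 - 6)/(3 - 6) × (7.0 - 9)/(3 - 9) = -0.259259
L_2(7.0) = (7.0 - 0)/(6 - 0) × (7.0 - 3)/(6 - 3) × (7.0 - 9)/(6 - 9) = 1.037037
L_3(7.0) = (7.0 - 0)/(9 - 0) × (7.0 - 3)/(9 - 3) × (7.0 - 6)/(9 - 6) = 0.172840

P(7.0) = 20×L_0(7.0) + 11×L_1(7.0) + (-9)×L_2(7.0) + 22×L_3(7.0)
P(7.0) = -7.395062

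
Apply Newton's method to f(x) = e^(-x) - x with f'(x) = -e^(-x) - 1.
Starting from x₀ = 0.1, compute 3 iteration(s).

f(x) = e^(-x) - x
f'(x) = -e^(-x) - 1
x₀ = 0.1

Newton-Raphson formula: x_{n+1} = x_n - f(x_n)/f'(x_n)

Iteration 1:
  f(0.100000) = 0.804837
  f'(0.100000) = -1.904837
  x_1 = 0.100000 - 0.804837/(-1.904837) = 0.522523
Iteration 2:
  f(0.522523) = 0.070500
  f'(0.522523) = -1.593023
  x_2 = 0.522523 - 0.070500/(-1.593023) = 0.566778
Iteration 3:
  f(0.566778) = 0.000572
  f'(0.566778) = -1.567350
  x_3 = 0.566778 - 0.000572/(-1.567350) = 0.567143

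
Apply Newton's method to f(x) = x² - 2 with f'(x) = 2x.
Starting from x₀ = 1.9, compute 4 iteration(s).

f(x) = x² - 2
f'(x) = 2x
x₀ = 1.9

Newton-Raphson formula: x_{n+1} = x_n - f(x_n)/f'(x_n)

Iteration 1:
  f(1.900000) = 1.610000
  f'(1.900000) = 3.800000
  x_1 = 1.900000 - 1.610000/3.800000 = 1.476316
Iteration 2:
  f(1.476316) = 0.179508
  f'(1.476316) = 2.952632
  x_2 = 1.476316 - 0.179508/2.952632 = 1.415520
Iteration 3:
  f(1.415520) = 0.003696
  f'(1.415520) = 2.831039
  x_3 = 1.415520 - 0.003696/2.831039 = 1.414214
Iteration 4:
  f(1.414214) = 0.000002
  f'(1.414214) = 2.828428
  x_4 = 1.414214 - 0.000002/2.828428 = 1.414214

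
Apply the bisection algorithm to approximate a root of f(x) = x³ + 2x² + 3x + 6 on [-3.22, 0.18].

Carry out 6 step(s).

f(x) = x³ + 2x² + 3x + 6
Initial interval: [-3.22, 0.18]

Iteration 1:
  c_1 = (-3.220000 + 0.180000)/2 = -1.520000
  f(c_1) = f(-1.520000) = 2.548992
  f(a) × f(c) < 0, new interval: [-3.220000, -1.520000]
Iteration 2:
  c_2 = (-3.220000 + (-1.520000))/2 = -2.370000
  f(c_2) = f(-2.370000) = -3.188253
  f(a) × f(c) ≥ 0, new interval: [-2.370000, -1.520000]
Iteration 3:
  c_3 = (-2.370000 + (-1.520000))/2 = -1.945000
  f(c_3) = f(-1.945000) = 0.373066
  f(a) × f(c) < 0, new interval: [-2.370000, -1.945000]
Iteration 4:
  c_4 = (-2.370000 + (-1.945000))/2 = -2.157500
  f(c_4) = f(-2.157500) = -1.205632
  f(a) × f(c) ≥ 0, new interval: [-2.157500, -1.945000]
Iteration 5:
  c_5 = (-2.157500 + (-1.945000))/2 = -2.051250
  f(c_5) = f(-2.051250) = -0.369391
  f(a) × f(c) ≥ 0, new interval: [-2.051250, -1.945000]
Iteration 6:
  c_6 = (-2.051250 + (-1.945000))/2 = -1.998125
  f(c_6) = f(-1.998125) = 0.013111
  f(a) × f(c) < 0, new interval: [-2.051250, -1.998125]

After 6 iteration(s), the approximation is c_6 = -1.998125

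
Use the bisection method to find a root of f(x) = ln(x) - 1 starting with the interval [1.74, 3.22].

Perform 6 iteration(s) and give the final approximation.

f(x) = ln(x) - 1
Initial interval: [1.74, 3.22]

Iteration 1:
  c_1 = (1.740000 + 3.220000)/2 = 2.480000
  f(c_1) = f(2.480000) = -0.091741
  f(a) × f(c) ≥ 0, new interval: [2.480000, 3.220000]
Iteration 2:
  c_2 = (2.480000 + 3.220000)/2 = 2.850000
  f(c_2) = f(2.850000) = 0.047319
  f(a) × f(c) < 0, new interval: [2.480000, 2.850000]
Iteration 3:
  c_3 = (2.480000 + 2.850000)/2 = 2.665000
  f(c_3) = f(2.665000) = -0.019796
  f(a) × f(c) ≥ 0, new interval: [2.665000, 2.850000]
Iteration 4:
  c_4 = (2.665000 + 2.850000)/2 = 2.757500
  f(c_4) = f(2.757500) = 0.014324
  f(a) × f(c) < 0, new interval: [2.665000, 2.757500]
Iteration 5:
  c_5 = (2.665000 + 2.757500)/2 = 2.711250
  f(c_5) = f(2.711250) = -0.002590
  f(a) × f(c) ≥ 0, new interval: [2.711250, 2.757500]
Iteration 6:
  c_6 = (2.711250 + 2.757500)/2 = 2.734375
  f(c_6) = f(2.734375) = 0.005903
  f(a) × f(c) < 0, new interval: [2.711250, 2.734375]

After 6 iteration(s), the approximation is c_6 = 2.734375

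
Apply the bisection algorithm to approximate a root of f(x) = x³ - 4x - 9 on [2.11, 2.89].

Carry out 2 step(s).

f(x) = x³ - 4x - 9
Initial interval: [2.11, 2.89]

Iteration 1:
  c_1 = (2.110000 + 2.890000)/2 = 2.500000
  f(c_1) = f(2.500000) = -3.375000
  f(a) × f(c) ≥ 0, new interval: [2.500000, 2.890000]
Iteration 2:
  c_2 = (2.500000 + 2.890000)/2 = 2.695000
  f(c_2) = f(2.695000) = -0.206148
  f(a) × f(c) ≥ 0, new interval: [2.695000, 2.890000]

After 2 iteration(s), the approximation is c_2 = 2.695000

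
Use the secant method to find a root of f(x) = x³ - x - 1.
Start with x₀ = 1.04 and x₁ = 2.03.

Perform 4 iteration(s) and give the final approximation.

f(x) = x³ - x - 1
x₀ = 1.04, x₁ = 2.03

Secant formula: x_{n+1} = x_n - f(x_n)(x_n - x_{n-1})/(f(x_n) - f(x_{n-1}))

Iteration 1:
  f(1.040000) = -0.915136
  f(2.030000) = 5.335427
  x_2 = 2.030000 - 5.335427×(2.030000 - 1.040000)/(5.335427 - (-0.915136))
       = 1.184944
Iteration 2:
  f(2.030000) = 5.335427
  f(1.184944) = -0.521172
  x_3 = 1.184944 - (-0.521172)×(1.184944 - 2.030000)/(-0.521172 - 5.335427)
       = 1.260145
Iteration 3:
  f(1.184944) = -0.521172
  f(1.260145) = -0.259078
  x_4 = 1.260145 - (-0.259078)×(1.260145 - 1.184944)/(-0.259078 - (-0.521172))
       = 1.334480
Iteration 4:
  f(1.260145) = -0.259078
  f(1.334480) = 0.042013
  x_5 = 1.334480 - 0.042013×(1.334480 - 1.260145)/(0.042013 - (-0.259078))
       = 1.324108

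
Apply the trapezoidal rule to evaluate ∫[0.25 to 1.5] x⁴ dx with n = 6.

f(x) = x⁴
a = 0.25, b = 1.5, n = 6
h = (b - a)/n = 0.208333

Trapezoidal rule: (h/2)[f(x₀) + 2f(x₁) + 2f(x₂) + ... + f(xₙ)]

x_0 = 0.2500, f(x_0) = 0.003906, coefficient = 1
x_1 = 0.4583, f(x_1) = 0.044129, coefficient = 2
x_2 = 0.6667, f(x_2) = 0.197531, coefficient = 2
x_3 = 0.8750, f(x_3) = 0.586182, coefficient = 2
x_4 = 1.0833, f(x_4) = 1.377363, coefficient = 2
x_5 = 1.2917, f(x_5) = 2.783568, coefficient = 2
x_6 = 1.5000, f(x_6) = 5.062500, coefficient = 1

I ≈ (0.208333/2) × 15.043951 = 1.567078
Exact value: 1.518555
Error: 0.048524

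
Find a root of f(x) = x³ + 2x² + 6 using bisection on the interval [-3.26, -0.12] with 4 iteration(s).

f(x) = x³ + 2x² + 6
Initial interval: [-3.26, -0.12]

Iteration 1:
  c_1 = (-3.260000 + (-0.120000))/2 = -1.690000
  f(c_1) = f(-1.690000) = 6.885391
  f(a) × f(c) < 0, new interval: [-3.260000, -1.690000]
Iteration 2:
  c_2 = (-3.260000 + (-1.690000))/2 = -2.475000
  f(c_2) = f(-2.475000) = 3.090328
  f(a) × f(c) < 0, new interval: [-3.260000, -2.475000]
Iteration 3:
  c_3 = (-3.260000 + (-2.475000))/2 = -2.867500
  f(c_3) = f(-2.867500) = -1.133068
  f(a) × f(c) ≥ 0, new interval: [-2.867500, -2.475000]
Iteration 4:
  c_4 = (-2.867500 + (-2.475000))/2 = -2.671250
  f(c_4) = f(-2.671250) = 1.210244
  f(a) × f(c) < 0, new interval: [-2.867500, -2.671250]

After 4 iteration(s), the approximation is c_4 = -2.671250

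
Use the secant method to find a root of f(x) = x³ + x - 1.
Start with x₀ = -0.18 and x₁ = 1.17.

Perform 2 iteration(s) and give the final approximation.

f(x) = x³ + x - 1
x₀ = -0.18, x₁ = 1.17

Secant formula: x_{n+1} = x_n - f(x_n)(x_n - x_{n-1})/(f(x_n) - f(x_{n-1}))

Iteration 1:
  f(-0.180000) = -1.185832
  f(1.170000) = 1.771613
  x_2 = 1.170000 - 1.771613×(1.170000 - (-0.180000))/(1.771613 - (-1.185832))
       = 0.361303
Iteration 2:
  f(1.170000) = 1.771613
  f(0.361303) = -0.591533
  x_3 = 0.361303 - (-0.591533)×(0.361303 - 1.170000)/(-0.591533 - 1.771613)
       = 0.563733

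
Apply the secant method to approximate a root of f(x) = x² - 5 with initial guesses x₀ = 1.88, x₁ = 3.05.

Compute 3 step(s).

f(x) = x² - 5
x₀ = 1.88, x₁ = 3.05

Secant formula: x_{n+1} = x_n - f(x_n)(x_n - x_{n-1})/(f(x_n) - f(x_{n-1}))

Iteration 1:
  f(1.880000) = -1.465600
  f(3.050000) = 4.302500
  x_2 = 3.050000 - 4.302500×(3.050000 - 1.880000)/(4.302500 - (-1.465600))
       = 2.177282
Iteration 2:
  f(3.050000) = 4.302500
  f(2.177282) = -0.259443
  x_3 = 2.177282 - (-0.259443)×(2.177282 - 3.050000)/(-0.259443 - 4.302500)
       = 2.226914
Iteration 3:
  f(2.177282) = -0.259443
  f(2.226914) = -0.040852
  x_4 = 2.226914 - (-0.040852)×(2.226914 - 2.177282)/(-0.040852 - (-0.259443))
       = 2.236190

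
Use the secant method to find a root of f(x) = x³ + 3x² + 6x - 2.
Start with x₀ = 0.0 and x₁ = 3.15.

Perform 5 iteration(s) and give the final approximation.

f(x) = x³ + 3x² + 6x - 2
x₀ = 0.0, x₁ = 3.15

Secant formula: x_{n+1} = x_n - f(x_n)(x_n - x_{n-1})/(f(x_n) - f(x_{n-1}))

Iteration 1:
  f(0.000000) = -2.000000
  f(3.150000) = 77.923375
  x_2 = 3.150000 - 77.923375×(3.150000 - 0.000000)/(77.923375 - (-2.000000))
       = 0.078826
Iteration 2:
  f(3.150000) = 77.923375
  f(0.078826) = -1.507917
  x_3 = 0.078826 - (-1.507917)×(0.078826 - 3.150000)/(-1.507917 - 77.923375)
       = 0.137128
Iteration 3:
  f(0.078826) = -1.507917
  f(0.137128) = -1.118238
  x_4 = 0.137128 - (-1.118238)×(0.137128 - 0.078826)/(-1.118238 - (-1.507917))
       = 0.304437
Iteration 4:
  f(0.137128) = -1.118238
  f(0.304437) = 0.132883
  x_5 = 0.304437 - 0.132883×(0.304437 - 0.137128)/(0.132883 - (-1.118238))
       = 0.286667
Iteration 5:
  f(0.304437) = 0.132883
  f(0.286667) = -0.009907
  x_6 = 0.286667 - (-0.009907)×(0.286667 - 0.304437)/(-0.009907 - 0.132883)
       = 0.287900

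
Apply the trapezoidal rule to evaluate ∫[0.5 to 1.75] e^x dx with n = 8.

f(x) = e^x
a = 0.5, b = 1.75, n = 8
h = (b - a)/n = 0.156250

Trapezoidal rule: (h/2)[f(x₀) + 2f(x₁) + 2f(x₂) + ... + f(xₙ)]

x_0 = 0.5000, f(x_0) = 1.648721, coefficient = 1
x_1 = 0.6562, f(x_1) = 1.927550, coefficient = 2
x_2 = 0.8125, f(x_2) = 2.253535, coefficient = 2
x_3 = 0.9688, f(x_3) = 2.634649, coefficient = 2
x_4 = 1.1250, f(x_4) = 3.080217, coefficient = 2
x_5 = 1.2812, f(x_5) = 3.601138, coefficient = 2
x_6 = 1.4375, f(x_6) = 4.210157, coefficient = 2
x_7 = 1.5938, f(x_7) = 4.922173, coefficient = 2
x_8 = 1.7500, f(x_8) = 5.754603, coefficient = 1

I ≈ (0.156250/2) × 52.662163 = 4.114231
Exact value: 4.105881
Error: 0.008350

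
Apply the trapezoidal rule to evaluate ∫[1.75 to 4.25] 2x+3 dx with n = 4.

f(x) = 2x+3
a = 1.75, b = 4.25, n = 4
h = (b - a)/n = 0.625000

Trapezoidal rule: (h/2)[f(x₀) + 2f(x₁) + 2f(x₂) + ... + f(xₙ)]

x_0 = 1.7500, f(x_0) = 6.500000, coefficient = 1
x_1 = 2.3750, f(x_1) = 7.750000, coefficient = 2
x_2 = 3.0000, f(x_2) = 9.000000, coefficient = 2
x_3 = 3.6250, f(x_3) = 10.250000, coefficient = 2
x_4 = 4.2500, f(x_4) = 11.500000, coefficient = 1

I ≈ (0.625000/2) × 72.000000 = 22.500000
Exact value: 22.500000
Error: 0.000000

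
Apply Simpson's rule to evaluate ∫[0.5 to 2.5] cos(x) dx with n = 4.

f(x) = cos(x)
a = 0.5, b = 2.5, n = 4
h = (b - a)/n = 0.500000

Simpson's rule: (h/3)[f(x₀) + 4f(x₁) + 2f(x₂) + ... + f(xₙ)]

x_0 = 0.5000, f(x_0) = 0.877583, coefficient = 1
x_1 = 1.0000, f(x_1) = 0.540302, coefficient = 4
x_2 = 1.5000, f(x_2) = 0.070737, coefficient = 2
x_3 = 2.0000, f(x_3) = -0.416147, coefficient = 4
x_4 = 2.5000, f(x_4) = -0.801144, coefficient = 1

I ≈ (0.500000/3) × 0.714535 = 0.119089
Exact value: 0.119047
Error: 0.000043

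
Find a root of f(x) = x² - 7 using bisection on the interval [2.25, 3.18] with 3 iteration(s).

f(x) = x² - 7
Initial interval: [2.25, 3.18]

Iteration 1:
  c_1 = (2.250000 + 3.180000)/2 = 2.715000
  f(c_1) = f(2.715000) = 0.371225
  f(a) × f(c) < 0, new interval: [2.250000, 2.715000]
Iteration 2:
  c_2 = (2.250000 + 2.715000)/2 = 2.482500
  f(c_2) = f(2.482500) = -0.837194
  f(a) × f(c) ≥ 0, new interval: [2.482500, 2.715000]
Iteration 3:
  c_3 = (2.482500 + 2.715000)/2 = 2.598750
  f(c_3) = f(2.598750) = -0.246498
  f(a) × f(c) ≥ 0, new interval: [2.598750, 2.715000]

After 3 iteration(s), the approximation is c_3 = 2.598750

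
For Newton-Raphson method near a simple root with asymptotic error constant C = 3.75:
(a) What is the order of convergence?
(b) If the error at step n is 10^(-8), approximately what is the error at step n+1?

(a) Newton-Raphson has quadratic (order 2) convergence near simple roots.
    This means |e_{n+1}| ≈ C|e_n|².

(b) With |e_n| = 10^(-8) and C = 3.75:
    |e_{n+1}| ≈ 3.75 × (10^(-8))² = 3.75 × 10^(-16)

(a) 2 (quadratic); (b) |e_{n+1}| ≈ 3.750e-16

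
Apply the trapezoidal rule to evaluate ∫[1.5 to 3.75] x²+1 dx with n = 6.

f(x) = x²+1
a = 1.5, b = 3.75, n = 6
h = (b - a)/n = 0.375000

Trapezoidal rule: (h/2)[f(x₀) + 2f(x₁) + 2f(x₂) + ... + f(xₙ)]

x_0 = 1.5000, f(x_0) = 3.250000, coefficient = 1
x_1 = 1.8750, f(x_1) = 4.515625, coefficient = 2
x_2 = 2.2500, f(x_2) = 6.062500, coefficient = 2
x_3 = 2.6250, f(x_3) = 7.890625, coefficient = 2
x_4 = 3.0000, f(x_4) = 10.000000, coefficient = 2
x_5 = 3.3750, f(x_5) = 12.390625, coefficient = 2
x_6 = 3.7500, f(x_6) = 15.062500, coefficient = 1

I ≈ (0.375000/2) × 100.031250 = 18.755859
Exact value: 18.703125
Error: 0.052734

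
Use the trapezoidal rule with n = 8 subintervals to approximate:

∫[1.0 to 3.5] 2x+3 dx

f(x) = 2x+3
a = 1.0, b = 3.5, n = 8
h = (b - a)/n = 0.312500

Trapezoidal rule: (h/2)[f(x₀) + 2f(x₁) + 2f(x₂) + ... + f(xₙ)]

x_0 = 1.0000, f(x_0) = 5.000000, coefficient = 1
x_1 = 1.3125, f(x_1) = 5.625000, coefficient = 2
x_2 = 1.6250, f(x_2) = 6.250000, coefficient = 2
x_3 = 1.9375, f(x_3) = 6.875000, coefficient = 2
x_4 = 2.2500, f(x_4) = 7.500000, coefficient = 2
x_5 = 2.5625, f(x_5) = 8.125000, coefficient = 2
x_6 = 2.8750, f(x_6) = 8.750000, coefficient = 2
x_7 = 3.1875, f(x_7) = 9.375000, coefficient = 2
x_8 = 3.5000, f(x_8) = 10.000000, coefficient = 1

I ≈ (0.312500/2) × 120.000000 = 18.750000
Exact value: 18.750000
Error: 0.000000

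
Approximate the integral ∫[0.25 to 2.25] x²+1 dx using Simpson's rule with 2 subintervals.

f(x) = x²+1
a = 0.25, b = 2.25, n = 2
h = (b - a)/n = 1.000000

Simpson's rule: (h/3)[f(x₀) + 4f(x₁) + 2f(x₂) + ... + f(xₙ)]

x_0 = 0.2500, f(x_0) = 1.062500, coefficient = 1
x_1 = 1.2500, f(x_1) = 2.562500, coefficient = 4
x_2 = 2.2500, f(x_2) = 6.062500, coefficient = 1

I ≈ (1.000000/3) × 17.375000 = 5.791667
Exact value: 5.791667
Error: 0.000000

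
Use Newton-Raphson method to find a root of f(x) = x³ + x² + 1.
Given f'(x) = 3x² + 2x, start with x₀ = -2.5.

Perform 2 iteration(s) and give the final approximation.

f(x) = x³ + x² + 1
f'(x) = 3x² + 2x
x₀ = -2.5

Newton-Raphson formula: x_{n+1} = x_n - f(x_n)/f'(x_n)

Iteration 1:
  f(-2.500000) = -8.375000
  f'(-2.500000) = 13.750000
  x_1 = -2.500000 - (-8.375000)/13.750000 = -1.890909
Iteration 2:
  f(-1.890909) = -2.185479
  f'(-1.890909) = 6.944793
  x_2 = -1.890909 - (-2.185479)/6.944793 = -1.576216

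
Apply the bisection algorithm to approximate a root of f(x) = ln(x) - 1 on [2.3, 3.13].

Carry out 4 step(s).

f(x) = ln(x) - 1
Initial interval: [2.3, 3.13]

Iteration 1:
  c_1 = (2.300000 + 3.130000)/2 = 2.715000
  f(c_1) = f(2.715000) = -0.001208
  f(a) × f(c) ≥ 0, new interval: [2.715000, 3.130000]
Iteration 2:
  c_2 = (2.715000 + 3.130000)/2 = 2.922500
  f(c_2) = f(2.922500) = 0.072439
  f(a) × f(c) < 0, new interval: [2.715000, 2.922500]
Iteration 3:
  c_3 = (2.715000 + 2.922500)/2 = 2.818750
  f(c_3) = f(2.818750) = 0.036294
  f(a) × f(c) < 0, new interval: [2.715000, 2.818750]
Iteration 4:
  c_4 = (2.715000 + 2.818750)/2 = 2.766875
  f(c_4) = f(2.766875) = 0.017719
  f(a) × f(c) < 0, new interval: [2.715000, 2.766875]

After 4 iteration(s), the approximation is c_4 = 2.766875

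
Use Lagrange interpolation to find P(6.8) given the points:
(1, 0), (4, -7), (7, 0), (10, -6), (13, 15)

Lagrange interpolation formula:
P(x) = Σ yᵢ × Lᵢ(x)
where Lᵢ(x) = Π_{j≠i} (x - xⱼ)/(xᵢ - xⱼ)

L_0(6.8) = (6.8 - 4)/(1 - 4) × (6.8 - 7)/(1 - 7) × (6.8 - 10)/(1 - 10) × (6.8 - 13)/(1 - 13) = -0.005715
L_1(6.8) = (6.8 - 1)/(4 - 1) × (6.8 - 7)/(4 - 7) × (6.8 - 10)/(4 - 10) × (6.8 - 13)/(4 - 13) = 0.047355
L_2(6.8) = (6.8 - 1)/(7 - 1) × (6.8 - 4)/(7 - 4) × (6.8 - 10)/(7 - 10) × (6.8 - 13)/(7 - 13) = 0.994449
L_3(6.8) = (6.8 - 1)/(10 - 1) × (6.8 - 4)/(10 - 4) × (6.8 - 7)/(10 - 7) × (6.8 - 13)/(10 - 13) = -0.041435
L_4(6.8) = (6.8 - 1)/(13 - 1) × (6.8 - 4)/(13 - 4) × (6.8 - 7)/(13 - 7) × (6.8 - 10)/(13 - 10) = 0.005347

P(6.8) = 0×L_0(6.8) + (-7)×L_1(6.8) + 0×L_2(6.8) + (-6)×L_3(6.8) + 15×L_4(6.8)
P(6.8) = -0.002673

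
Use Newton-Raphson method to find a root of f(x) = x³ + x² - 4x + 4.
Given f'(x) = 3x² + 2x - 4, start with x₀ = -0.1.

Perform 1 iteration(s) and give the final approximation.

f(x) = x³ + x² - 4x + 4
f'(x) = 3x² + 2x - 4
x₀ = -0.1

Newton-Raphson formula: x_{n+1} = x_n - f(x_n)/f'(x_n)

Iteration 1:
  f(-0.100000) = 4.409000
  f'(-0.100000) = -4.170000
  x_1 = -0.100000 - 4.409000/(-4.170000) = 0.957314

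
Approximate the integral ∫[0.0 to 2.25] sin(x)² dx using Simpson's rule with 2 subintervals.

f(x) = sin(x)²
a = 0.0, b = 2.25, n = 2
h = (b - a)/n = 1.125000

Simpson's rule: (h/3)[f(x₀) + 4f(x₁) + 2f(x₂) + ... + f(xₙ)]

x_0 = 0.0000, f(x_0) = 0.000000, coefficient = 1
x_1 = 1.1250, f(x_1) = 0.814087, coefficient = 4
x_2 = 2.2500, f(x_2) = 0.605398, coefficient = 1

I ≈ (1.125000/3) × 3.861745 = 1.448154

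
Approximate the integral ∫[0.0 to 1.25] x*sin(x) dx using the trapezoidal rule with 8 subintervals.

f(x) = x*sin(x)
a = 0.0, b = 1.25, n = 8
h = (b - a)/n = 0.156250

Trapezoidal rule: (h/2)[f(x₀) + 2f(x₁) + 2f(x₂) + ... + f(xₙ)]

x_0 = 0.0000, f(x_0) = 0.000000, coefficient = 1
x_1 = 0.1562, f(x_1) = 0.024315, coefficient = 2
x_2 = 0.3125, f(x_2) = 0.096075, coefficient = 2
x_3 = 0.4688, f(x_3) = 0.211768, coefficient = 2
x_4 = 0.6250, f(x_4) = 0.365686, coefficient = 2
x_5 = 0.7812, f(x_5) = 0.550131, coefficient = 2
x_6 = 0.9375, f(x_6) = 0.755701, coefficient = 2
x_7 = 1.0938, f(x_7) = 0.971638, coefficient = 2
x_8 = 1.2500, f(x_8) = 1.186231, coefficient = 1

I ≈ (0.156250/2) × 7.136857 = 0.557567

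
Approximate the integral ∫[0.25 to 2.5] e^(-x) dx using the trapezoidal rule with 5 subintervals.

f(x) = e^(-x)
a = 0.25, b = 2.5, n = 5
h = (b - a)/n = 0.450000

Trapezoidal rule: (h/2)[f(x₀) + 2f(x₁) + 2f(x₂) + ... + f(xₙ)]

x_0 = 0.2500, f(x_0) = 0.778801, coefficient = 1
x_1 = 0.7000, f(x_1) = 0.496585, coefficient = 2
x_2 = 1.1500, f(x_2) = 0.316637, coefficient = 2
x_3 = 1.6000, f(x_3) = 0.201897, coefficient = 2
x_4 = 2.0500, f(x_4) = 0.128735, coefficient = 2
x_5 = 2.5000, f(x_5) = 0.082085, coefficient = 1

I ≈ (0.450000/2) × 3.148593 = 0.708433
Exact value: 0.696716
Error: 0.011718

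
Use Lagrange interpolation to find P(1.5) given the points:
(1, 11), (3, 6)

Lagrange interpolation formula:
P(x) = Σ yᵢ × Lᵢ(x)
where Lᵢ(x) = Π_{j≠i} (x - xⱼ)/(xᵢ - xⱼ)

L_0(1.5) = (1.5 - 3)/(1 - 3) = 0.750000
L_1(1.5) = (1.5 - 1)/(3 - 1) = 0.250000

P(1.5) = 11×L_0(1.5) + 6×L_1(1.5)
P(1.5) = 9.750000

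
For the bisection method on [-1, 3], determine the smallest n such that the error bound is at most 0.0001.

We need (b-a)/2^n ≤ 0.0001
(3 - (-1))/2^n ≤ 0.0001
4/2^n ≤ 0.0001
2^n ≥ 40000
n ≥ log₂(40000) = 15.29
n ≥ 16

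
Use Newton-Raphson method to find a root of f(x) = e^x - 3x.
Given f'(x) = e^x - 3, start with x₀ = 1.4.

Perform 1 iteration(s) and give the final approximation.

f(x) = e^x - 3x
f'(x) = e^x - 3
x₀ = 1.4

Newton-Raphson formula: x_{n+1} = x_n - f(x_n)/f'(x_n)

Iteration 1:
  f(1.400000) = -0.144800
  f'(1.400000) = 1.055200
  x_1 = 1.400000 - (-0.144800)/1.055200 = 1.537225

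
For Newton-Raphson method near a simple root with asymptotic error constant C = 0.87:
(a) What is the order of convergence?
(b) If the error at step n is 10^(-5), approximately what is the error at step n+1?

(a) Newton-Raphson has quadratic (order 2) convergence near simple roots.
    This means |e_{n+1}| ≈ C|e_n|².

(b) With |e_n| = 10^(-5) and C = 0.87:
    |e_{n+1}| ≈ 0.87 × (10^(-5))² = 0.87 × 10^(-10)

(a) 2 (quadratic); (b) |e_{n+1}| ≈ 8.700e-11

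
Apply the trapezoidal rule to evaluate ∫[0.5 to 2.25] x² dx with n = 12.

f(x) = x²
a = 0.5, b = 2.25, n = 12
h = (b - a)/n = 0.145833

Trapezoidal rule: (h/2)[f(x₀) + 2f(x₁) + 2f(x₂) + ... + f(xₙ)]

x_0 = 0.5000, f(x_0) = 0.250000, coefficient = 1
x_1 = 0.6458, f(x_1) = 0.417101, coefficient = 2
x_2 = 0.7917, f(x_2) = 0.626736, coefficient = 2
x_3 = 0.9375, f(x_3) = 0.878906, coefficient = 2
x_4 = 1.0833, f(x_4) = 1.173611, coefficient = 2
x_5 = 1.2292, f(x_5) = 1.510851, coefficient = 2
x_6 = 1.3750, f(x_6) = 1.890625, coefficient = 2
x_7 = 1.5208, f(x_7) = 2.312934, coefficient = 2
x_8 = 1.6667, f(x_8) = 2.777778, coefficient = 2
x_9 = 1.8125, f(x_9) = 3.285156, coefficient = 2
x_10 = 1.9583, f(x_10) = 3.835069, coefficient = 2
x_11 = 2.1042, f(x_11) = 4.427517, coefficient = 2
x_12 = 2.2500, f(x_12) = 5.062500, coefficient = 1

I ≈ (0.145833/2) × 51.585069 = 3.761411
Exact value: 3.755208
Error: 0.006203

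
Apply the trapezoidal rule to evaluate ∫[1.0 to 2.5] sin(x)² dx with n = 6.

f(x) = sin(x)²
a = 1.0, b = 2.5, n = 6
h = (b - a)/n = 0.250000

Trapezoidal rule: (h/2)[f(x₀) + 2f(x₁) + 2f(x₂) + ... + f(xₙ)]

x_0 = 1.0000, f(x_0) = 0.708073, coefficient = 1
x_1 = 1.2500, f(x_1) = 0.900572, coefficient = 2
x_2 = 1.5000, f(x_2) = 0.994996, coefficient = 2
x_3 = 1.7500, f(x_3) = 0.968228, coefficient = 2
x_4 = 2.0000, f(x_4) = 0.826822, coefficient = 2
x_5 = 2.2500, f(x_5) = 0.605398, coefficient = 2
x_6 = 2.5000, f(x_6) = 0.358169, coefficient = 1

I ≈ (0.250000/2) × 9.658275 = 1.207284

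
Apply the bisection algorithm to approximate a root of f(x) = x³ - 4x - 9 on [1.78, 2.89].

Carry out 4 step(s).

f(x) = x³ - 4x - 9
Initial interval: [1.78, 2.89]

Iteration 1:
  c_1 = (1.780000 + 2.890000)/2 = 2.335000
  f(c_1) = f(2.335000) = -5.609055
  f(a) × f(c) ≥ 0, new interval: [2.335000, 2.890000]
Iteration 2:
  c_2 = (2.335000 + 2.890000)/2 = 2.612500
  f(c_2) = f(2.612500) = -1.619279
  f(a) × f(c) ≥ 0, new interval: [2.612500, 2.890000]
Iteration 3:
  c_3 = (2.612500 + 2.890000)/2 = 2.751250
  f(c_3) = f(2.751250) = 0.820247
  f(a) × f(c) < 0, new interval: [2.612500, 2.751250]
Iteration 4:
  c_4 = (2.612500 + 2.751250)/2 = 2.681875
  f(c_4) = f(2.681875) = -0.438239
  f(a) × f(c) ≥ 0, new interval: [2.681875, 2.751250]

After 4 iteration(s), the approximation is c_4 = 2.681875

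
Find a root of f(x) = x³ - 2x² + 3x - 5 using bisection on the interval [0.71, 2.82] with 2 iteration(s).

f(x) = x³ - 2x² + 3x - 5
Initial interval: [0.71, 2.82]

Iteration 1:
  c_1 = (0.710000 + 2.820000)/2 = 1.765000
  f(c_1) = f(1.765000) = -0.437078
  f(a) × f(c) ≥ 0, new interval: [1.765000, 2.820000]
Iteration 2:
  c_2 = (1.765000 + 2.820000)/2 = 2.292500
  f(c_2) = f(2.292500) = 3.414750
  f(a) × f(c) < 0, new interval: [1.765000, 2.292500]

After 2 iteration(s), the approximation is c_2 = 2.292500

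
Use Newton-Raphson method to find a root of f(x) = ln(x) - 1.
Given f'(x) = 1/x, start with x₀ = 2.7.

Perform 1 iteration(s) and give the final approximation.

f(x) = ln(x) - 1
f'(x) = 1/x
x₀ = 2.7

Newton-Raphson formula: x_{n+1} = x_n - f(x_n)/f'(x_n)

Iteration 1:
  f(2.700000) = -0.006748
  f'(2.700000) = 0.370370
  x_1 = 2.700000 - (-0.006748)/0.370370 = 2.718220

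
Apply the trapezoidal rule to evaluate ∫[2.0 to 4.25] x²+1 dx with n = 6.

f(x) = x²+1
a = 2.0, b = 4.25, n = 6
h = (b - a)/n = 0.375000

Trapezoidal rule: (h/2)[f(x₀) + 2f(x₁) + 2f(x₂) + ... + f(xₙ)]

x_0 = 2.0000, f(x_0) = 5.000000, coefficient = 1
x_1 = 2.3750, f(x_1) = 6.640625, coefficient = 2
x_2 = 2.7500, f(x_2) = 8.562500, coefficient = 2
x_3 = 3.1250, f(x_3) = 10.765625, coefficient = 2
x_4 = 3.5000, f(x_4) = 13.250000, coefficient = 2
x_5 = 3.8750, f(x_5) = 16.015625, coefficient = 2
x_6 = 4.2500, f(x_6) = 19.062500, coefficient = 1

I ≈ (0.375000/2) × 134.531250 = 25.224609
Exact value: 25.171875
Error: 0.052734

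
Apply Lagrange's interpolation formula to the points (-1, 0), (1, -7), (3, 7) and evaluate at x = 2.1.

Lagrange interpolation formula:
P(x) = Σ yᵢ × Lᵢ(x)
where Lᵢ(x) = Π_{j≠i} (x - xⱼ)/(xᵢ - xⱼ)

L_0(2.1) = (2.1 - 1)/(-1 - 1) × (2.1 - 3)/(-1 - 3) = -0.123750
L_1(2.1) = (2.1 - (-1))/(1 - (-1)) × (2.1 - 3)/(1 - 3) = 0.697500
L_2(2.1) = (2.1 - (-1))/(3 - (-1)) × (2.1 - 1)/(3 - 1) = 0.426250

P(2.1) = 0×L_0(2.1) + (-7)×L_1(2.1) + 7×L_2(2.1)
P(2.1) = -1.898750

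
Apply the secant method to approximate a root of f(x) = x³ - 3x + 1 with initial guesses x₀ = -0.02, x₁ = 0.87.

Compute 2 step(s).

f(x) = x³ - 3x + 1
x₀ = -0.02, x₁ = 0.87

Secant formula: x_{n+1} = x_n - f(x_n)(x_n - x_{n-1})/(f(x_n) - f(x_{n-1}))

Iteration 1:
  f(-0.020000) = 1.059992
  f(0.870000) = -0.951497
  x_2 = 0.870000 - (-0.951497)×(0.870000 - (-0.020000))/(-0.951497 - 1.059992)
       = 0.449002
Iteration 2:
  f(0.870000) = -0.951497
  f(0.449002) = -0.256487
  x_3 = 0.449002 - (-0.256487)×(0.449002 - 0.870000)/(-0.256487 - (-0.951497))
       = 0.293637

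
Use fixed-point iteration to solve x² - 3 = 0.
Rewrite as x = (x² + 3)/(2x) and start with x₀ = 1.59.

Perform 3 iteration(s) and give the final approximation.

Equation: x² - 3 = 0
Fixed-point form: x = (x² + 3)/(2x)
x₀ = 1.59

x_1 = g(1.590000) = 1.738396
x_2 = g(1.738396) = 1.732062
x_3 = g(1.732062) = 1.732051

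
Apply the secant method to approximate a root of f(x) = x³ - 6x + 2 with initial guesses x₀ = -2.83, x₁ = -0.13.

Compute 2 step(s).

f(x) = x³ - 6x + 2
x₀ = -2.83, x₁ = -0.13

Secant formula: x_{n+1} = x_n - f(x_n)(x_n - x_{n-1})/(f(x_n) - f(x_{n-1}))

Iteration 1:
  f(-2.830000) = -3.685187
  f(-0.130000) = 2.777803
  x_2 = -0.130000 - 2.777803×(-0.130000 - (-2.830000))/(2.777803 - (-3.685187))
       = -1.290464
Iteration 2:
  f(-0.130000) = 2.777803
  f(-1.290464) = 7.593778
  x_3 = -1.290464 - 7.593778×(-1.290464 - (-0.130000))/(7.593778 - 2.777803)
       = 0.539343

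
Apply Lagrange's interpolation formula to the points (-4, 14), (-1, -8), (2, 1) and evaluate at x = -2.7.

Lagrange interpolation formula:
P(x) = Σ yᵢ × Lᵢ(x)
where Lᵢ(x) = Π_{j≠i} (x - xⱼ)/(xᵢ - xⱼ)

L_0(-2.7) = (-2.7 - (-1))/(-4 - (-1)) × (-2.7 - 2)/(-4 - 2) = 0.443889
L_1(-2.7) = (-2.7 - (-4))/(-1 - (-4)) × (-2.7 - 2)/(-1 - 2) = 0.678889
L_2(-2.7) = (-2.7 - (-4))/(2 - (-4)) × (-2.7 - (-1))/(2 - (-1)) = -0.122778

P(-2.7) = 14×L_0(-2.7) + (-8)×L_1(-2.7) + 1×L_2(-2.7)
P(-2.7) = 0.660556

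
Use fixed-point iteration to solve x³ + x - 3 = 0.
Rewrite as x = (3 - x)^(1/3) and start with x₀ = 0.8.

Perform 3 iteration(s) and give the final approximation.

Equation: x³ + x - 3 = 0
Fixed-point form: x = (3 - x)^(1/3)
x₀ = 0.8

x_1 = g(0.800000) = 1.300591
x_2 = g(1.300591) = 1.193345
x_3 = g(1.193345) = 1.217938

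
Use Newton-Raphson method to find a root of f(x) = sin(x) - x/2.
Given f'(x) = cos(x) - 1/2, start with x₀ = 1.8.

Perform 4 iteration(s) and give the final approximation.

f(x) = sin(x) - x/2
f'(x) = cos(x) - 1/2
x₀ = 1.8

Newton-Raphson formula: x_{n+1} = x_n - f(x_n)/f'(x_n)

Iteration 1:
  f(1.800000) = 0.073848
  f'(1.800000) = -0.727202
  x_1 = 1.800000 - 0.073848/(-0.727202) = 1.901550
Iteration 2:
  f(1.901550) = -0.004977
  f'(1.901550) = -0.824756
  x_2 = 1.901550 - (-0.004977)/(-0.824756) = 1.895515
Iteration 3:
  f(1.895515) = -0.000017
  f'(1.895515) = -0.819042
  x_3 = 1.895515 - (-0.000017)/(-0.819042) = 1.895494
Iteration 4:
  f(1.895494) = 0.000000
  f'(1.895494) = -0.819023
  x_4 = 1.895494 - 0.000000/(-0.819023) = 1.895494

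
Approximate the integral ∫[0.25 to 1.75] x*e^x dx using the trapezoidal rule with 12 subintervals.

f(x) = x*e^x
a = 0.25, b = 1.75, n = 12
h = (b - a)/n = 0.125000

Trapezoidal rule: (h/2)[f(x₀) + 2f(x₁) + 2f(x₂) + ... + f(xₙ)]

x_0 = 0.2500, f(x_0) = 0.321006, coefficient = 1
x_1 = 0.3750, f(x_1) = 0.545622, coefficient = 2
x_2 = 0.5000, f(x_2) = 0.824361, coefficient = 2
x_3 = 0.6250, f(x_3) = 1.167654, coefficient = 2
x_4 = 0.7500, f(x_4) = 1.587750, coefficient = 2
x_5 = 0.8750, f(x_5) = 2.099016, coefficient = 2
x_6 = 1.0000, f(x_6) = 2.718282, coefficient = 2
x_7 = 1.1250, f(x_7) = 3.465244, coefficient = 2
x_8 = 1.2500, f(x_8) = 4.362929, coefficient = 2
x_9 = 1.3750, f(x_9) = 5.438230, coefficient = 2
x_10 = 1.5000, f(x_10) = 6.722534, coefficient = 2
x_11 = 1.6250, f(x_11) = 8.252431, coefficient = 2
x_12 = 1.7500, f(x_12) = 10.070555, coefficient = 1

I ≈ (0.125000/2) × 84.759664 = 5.297479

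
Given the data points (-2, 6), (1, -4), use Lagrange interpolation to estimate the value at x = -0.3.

Lagrange interpolation formula:
P(x) = Σ yᵢ × Lᵢ(x)
where Lᵢ(x) = Π_{j≠i} (x - xⱼ)/(xᵢ - xⱼ)

L_0(-0.3) = (-0.3 - 1)/(-2 - 1) = 0.433333
L_1(-0.3) = (-0.3 - (-2))/(1 - (-2)) = 0.566667

P(-0.3) = 6×L_0(-0.3) + (-4)×L_1(-0.3)
P(-0.3) = 0.333333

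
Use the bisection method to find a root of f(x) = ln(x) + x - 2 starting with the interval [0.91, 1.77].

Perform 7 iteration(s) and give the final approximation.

f(x) = ln(x) + x - 2
Initial interval: [0.91, 1.77]

Iteration 1:
  c_1 = (0.910000 + 1.770000)/2 = 1.340000
  f(c_1) = f(1.340000) = -0.367330
  f(a) × f(c) ≥ 0, new interval: [1.340000, 1.770000]
Iteration 2:
  c_2 = (1.340000 + 1.770000)/2 = 1.555000
  f(c_2) = f(1.555000) = -0.003524
  f(a) × f(c) ≥ 0, new interval: [1.555000, 1.770000]
Iteration 3:
  c_3 = (1.555000 + 1.770000)/2 = 1.662500
  f(c_3) = f(1.662500) = 0.170822
  f(a) × f(c) < 0, new interval: [1.555000, 1.662500]
Iteration 4:
  c_4 = (1.555000 + 1.662500)/2 = 1.608750
  f(c_4) = f(1.608750) = 0.084207
  f(a) × f(c) < 0, new interval: [1.555000, 1.608750]
Iteration 5:
  c_5 = (1.555000 + 1.608750)/2 = 1.581875
  f(c_5) = f(1.581875) = 0.040486
  f(a) × f(c) < 0, new interval: [1.555000, 1.581875]
Iteration 6:
  c_6 = (1.555000 + 1.581875)/2 = 1.568438
  f(c_6) = f(1.568438) = 0.018517
  f(a) × f(c) < 0, new interval: [1.555000, 1.568438]
Iteration 7:
  c_7 = (1.555000 + 1.568438)/2 = 1.561719
  f(c_7) = f(1.561719) = 0.007506
  f(a) × f(c) < 0, new interval: [1.555000, 1.561719]

After 7 iteration(s), the approximation is c_7 = 1.561719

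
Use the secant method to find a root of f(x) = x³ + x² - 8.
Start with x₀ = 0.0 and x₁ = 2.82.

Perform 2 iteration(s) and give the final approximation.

f(x) = x³ + x² - 8
x₀ = 0.0, x₁ = 2.82

Secant formula: x_{n+1} = x_n - f(x_n)(x_n - x_{n-1})/(f(x_n) - f(x_{n-1}))

Iteration 1:
  f(0.000000) = -8.000000
  f(2.820000) = 22.378168
  x_2 = 2.820000 - 22.378168×(2.820000 - 0.000000)/(22.378168 - (-8.000000))
       = 0.742639
Iteration 2:
  f(2.820000) = 22.378168
  f(0.742639) = -7.038914
  x_3 = 0.742639 - (-7.038914)×(0.742639 - 2.820000)/(-7.038914 - 22.378168)
       = 1.239709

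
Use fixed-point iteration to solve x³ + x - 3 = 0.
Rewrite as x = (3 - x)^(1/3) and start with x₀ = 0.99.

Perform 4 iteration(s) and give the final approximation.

Equation: x³ + x - 3 = 0
Fixed-point form: x = (3 - x)^(1/3)
x₀ = 0.99

x_1 = g(0.990000) = 1.262017
x_2 = g(1.262017) = 1.202306
x_3 = g(1.202306) = 1.215921
x_4 = g(1.215921) = 1.212843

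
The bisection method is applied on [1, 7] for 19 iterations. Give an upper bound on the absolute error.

Bisection error bound: |error| ≤ (b-a)/2^n
|error| ≤ (7 - 1)/2^19 = 6/2^19
|error| ≤ 0.0000114441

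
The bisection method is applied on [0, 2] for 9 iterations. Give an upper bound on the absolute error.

Bisection error bound: |error| ≤ (b-a)/2^n
|error| ≤ (2 - 0)/2^9 = 2/2^9
|error| ≤ 0.0039062500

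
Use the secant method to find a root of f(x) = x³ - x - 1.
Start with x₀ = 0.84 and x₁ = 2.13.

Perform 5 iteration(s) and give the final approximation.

f(x) = x³ - x - 1
x₀ = 0.84, x₁ = 2.13

Secant formula: x_{n+1} = x_n - f(x_n)(x_n - x_{n-1})/(f(x_n) - f(x_{n-1}))

Iteration 1:
  f(0.840000) = -1.247296
  f(2.130000) = 6.533597
  x_2 = 2.130000 - 6.533597×(2.130000 - 0.840000)/(6.533597 - (-1.247296))
       = 1.046790
Iteration 2:
  f(2.130000) = 6.533597
  f(1.046790) = -0.899749
  x_3 = 1.046790 - (-0.899749)×(1.046790 - 2.130000)/(-0.899749 - 6.533597)
       = 1.177904
Iteration 3:
  f(1.046790) = -0.899749
  f(1.177904) = -0.543611
  x_4 = 1.177904 - (-0.543611)×(1.177904 - 1.046790)/(-0.543611 - (-0.899749))
       = 1.378037
Iteration 4:
  f(1.177904) = -0.543611
  f(1.378037) = 0.238838
  x_5 = 1.378037 - 0.238838×(1.378037 - 1.177904)/(0.238838 - (-0.543611))
       = 1.316948
Iteration 5:
  f(1.378037) = 0.238838
  f(1.316948) = -0.032897
  x_6 = 1.316948 - (-0.032897)×(1.316948 - 1.378037)/(-0.032897 - 0.238838)
       = 1.324344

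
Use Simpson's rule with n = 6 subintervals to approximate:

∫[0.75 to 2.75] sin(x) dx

f(x) = sin(x)
a = 0.75, b = 2.75, n = 6
h = (b - a)/n = 0.333333

Simpson's rule: (h/3)[f(x₀) + 4f(x₁) + 2f(x₂) + ... + f(xₙ)]

x_0 = 0.7500, f(x_0) = 0.681639, coefficient = 1
x_1 = 1.0833, f(x_1) = 0.883524, coefficient = 4
x_2 = 1.4167, f(x_2) = 0.988146, coefficient = 2
x_3 = 1.7500, f(x_3) = 0.983986, coefficient = 4
x_4 = 2.0833, f(x_4) = 0.871503, coefficient = 2
x_5 = 2.4167, f(x_5) = 0.663080, coefficient = 4
x_6 = 2.7500, f(x_6) = 0.381661, coefficient = 1

I ≈ (0.333333/3) × 14.904957 = 1.656106
Exact value: 1.655991
Error: 0.000115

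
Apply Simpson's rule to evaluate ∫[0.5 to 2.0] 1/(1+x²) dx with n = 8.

f(x) = 1/(1+x²)
a = 0.5, b = 2.0, n = 8
h = (b - a)/n = 0.187500

Simpson's rule: (h/3)[f(x₀) + 4f(x₁) + 2f(x₂) + ... + f(xₙ)]

x_0 = 0.5000, f(x_0) = 0.800000, coefficient = 1
x_1 = 0.6875, f(x_1) = 0.679045, coefficient = 4
x_2 = 0.8750, f(x_2) = 0.566372, coefficient = 2
x_3 = 1.0625, f(x_3) = 0.469725, coefficient = 4
x_4 = 1.2500, f(x_4) = 0.390244, coefficient = 2
x_5 = 1.4375, f(x_5) = 0.326115, coefficient = 4
x_6 = 1.6250, f(x_6) = 0.274678, coefficient = 2
x_7 = 1.8125, f(x_7) = 0.233364, coefficient = 4
x_8 = 2.0000, f(x_8) = 0.200000, coefficient = 1

I ≈ (0.187500/3) × 10.295580 = 0.643474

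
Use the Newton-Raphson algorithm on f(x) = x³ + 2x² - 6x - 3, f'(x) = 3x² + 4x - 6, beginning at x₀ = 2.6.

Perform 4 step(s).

f(x) = x³ + 2x² - 6x - 3
f'(x) = 3x² + 4x - 6
x₀ = 2.6

Newton-Raphson formula: x_{n+1} = x_n - f(x_n)/f'(x_n)

Iteration 1:
  f(2.600000) = 12.496000
  f'(2.600000) = 24.680000
  x_1 = 2.600000 - 12.496000/24.680000 = 2.093679
Iteration 2:
  f(2.093679) = 2.382536
  f'(2.093679) = 15.525193
  x_2 = 2.093679 - 2.382536/15.525193 = 1.940217
Iteration 3:
  f(1.940217) = 0.191410
  f'(1.940217) = 13.054187
  x_3 = 1.940217 - 0.191410/13.054187 = 1.925554
Iteration 4:
  f(1.925554) = 0.001678
  f'(1.925554) = 12.825487
  x_4 = 1.925554 - 0.001678/12.825487 = 1.925423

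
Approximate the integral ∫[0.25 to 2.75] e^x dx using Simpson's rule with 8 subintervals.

f(x) = e^x
a = 0.25, b = 2.75, n = 8
h = (b - a)/n = 0.312500

Simpson's rule: (h/3)[f(x₀) + 4f(x₁) + 2f(x₂) + ... + f(xₙ)]

x_0 = 0.2500, f(x_0) = 1.284025, coefficient = 1
x_1 = 0.5625, f(x_1) = 1.755055, coefficient = 4
x_2 = 0.8750, f(x_2) = 2.398875, coefficient = 2
x_3 = 1.1875, f(x_3) = 3.278874, coefficient = 4
x_4 = 1.5000, f(x_4) = 4.481689, coefficient = 2
x_5 = 1.8125, f(x_5) = 6.125743, coefficient = 4
x_6 = 2.1250, f(x_6) = 8.372897, coefficient = 2
x_7 = 2.4375, f(x_7) = 11.444394, coefficient = 4
x_8 = 2.7500, f(x_8) = 15.642632, coefficient = 1

I ≈ (0.312500/3) × 137.849841 = 14.359358
Exact value: 14.358606
Error: 0.000752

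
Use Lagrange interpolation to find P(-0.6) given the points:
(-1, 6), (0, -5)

Lagrange interpolation formula:
P(x) = Σ yᵢ × Lᵢ(x)
where Lᵢ(x) = Π_{j≠i} (x - xⱼ)/(xᵢ - xⱼ)

L_0(-0.6) = (-0.6 - 0)/(-1 - 0) = 0.600000
L_1(-0.6) = (-0.6 - (-1))/(0 - (-1)) = 0.400000

P(-0.6) = 6×L_0(-0.6) + (-5)×L_1(-0.6)
P(-0.6) = 1.600000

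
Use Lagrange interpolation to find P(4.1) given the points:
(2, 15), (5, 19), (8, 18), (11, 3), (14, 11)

Lagrange interpolation formula:
P(x) = Σ yᵢ × Lᵢ(x)
where Lᵢ(x) = Π_{j≠i} (x - xⱼ)/(xᵢ - xⱼ)

L_0(4.1) = (4.1 - 5)/(2 - 5) × (4.1 - 8)/(2 - 8) × (4.1 - 11)/(2 - 11) × (4.1 - 14)/(2 - 14) = 0.123338
L_1(4.1) = (4.1 - 2)/(5 - 2) × (4.1 - 8)/(5 - 8) × (4.1 - 11)/(5 - 11) × (4.1 - 14)/(5 - 14) = 1.151150
L_2(4.1) = (4.1 - 2)/(8 - 2) × (4.1 - 5)/(8 - 5) × (4.1 - 11)/(8 - 11) × (4.1 - 14)/(8 - 14) = -0.398475
L_3(4.1) = (4.1 - 2)/(11 - 2) × (4.1 - 5)/(11 - 5) × (4.1 - 8)/(11 - 8) × (4.1 - 14)/(11 - 14) = 0.150150
L_4(4.1) = (4.1 - 2)/(14 - 2) × (4.1 - 5)/(14 - 5) × (4.1 - 8)/(14 - 8) × (4.1 - 11)/(14 - 11) = -0.026163

P(4.1) = 15×L_0(4.1) + 19×L_1(4.1) + 18×L_2(4.1) + 3×L_3(4.1) + 11×L_4(4.1)
P(4.1) = 16.712025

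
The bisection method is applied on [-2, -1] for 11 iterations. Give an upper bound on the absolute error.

Bisection error bound: |error| ≤ (b-a)/2^n
|error| ≤ (-1 - (-2))/2^11 = 1/2^11
|error| ≤ 0.0004882812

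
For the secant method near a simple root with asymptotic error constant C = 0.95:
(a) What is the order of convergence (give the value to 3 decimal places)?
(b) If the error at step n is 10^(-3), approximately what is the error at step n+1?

(a) Secant method has superlinear convergence with order φ = (1+√5)/2 ≈ 1.618.
    This means |e_{n+1}| ≈ C|e_n|^1.618.

(b) With |e_n| = 10^(-3) and C = 0.95:
    |e_{n+1}| ≈ 0.95 × (10^(-3))^1.618 = 0.95 × 10^(-4.85)

(a) ≈ 1.618 (golden ratio); (b) |e_{n+1}| ≈ 1.329e-05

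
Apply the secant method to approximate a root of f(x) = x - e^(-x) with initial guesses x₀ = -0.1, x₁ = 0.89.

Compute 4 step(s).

f(x) = x - e^(-x)
x₀ = -0.1, x₁ = 0.89

Secant formula: x_{n+1} = x_n - f(x_n)(x_n - x_{n-1})/(f(x_n) - f(x_{n-1}))

Iteration 1:
  f(-0.100000) = -1.205171
  f(0.890000) = 0.479344
  x_2 = 0.890000 - 0.479344×(0.890000 - (-0.100000))/(0.479344 - (-1.205171))
       = 0.608286
Iteration 2:
  f(0.890000) = 0.479344
  f(0.608286) = 0.064004
  x_3 = 0.608286 - 0.064004×(0.608286 - 0.890000)/(0.064004 - 0.479344)
       = 0.564875
Iteration 3:
  f(0.608286) = 0.064004
  f(0.564875) = -0.003557
  x_4 = 0.564875 - (-0.003557)×(0.564875 - 0.608286)/(-0.003557 - 0.064004)
       = 0.567160
Iteration 4:
  f(0.564875) = -0.003557
  f(0.567160) = 0.000026
  x_5 = 0.567160 - 0.000026×(0.567160 - 0.564875)/(0.000026 - (-0.003557))
       = 0.567143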